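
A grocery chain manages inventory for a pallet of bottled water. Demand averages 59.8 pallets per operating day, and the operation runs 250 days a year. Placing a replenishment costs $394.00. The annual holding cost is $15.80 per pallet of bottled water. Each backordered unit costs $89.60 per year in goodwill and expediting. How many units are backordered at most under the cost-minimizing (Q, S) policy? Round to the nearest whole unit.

S* ≈ 140 pallets

Annual demand D = 59.8 × 250 = 14,950.
With planned backorders, Q* = √(2DS/H) · √((H+B)/B).
√(2DS/H) = √(2 × 14,950 × 394 / 15.8) = 863.486.
√((H+B)/B) = √((15.8+89.6)/89.6) = 1.0846.
Q* ≈ 936.530.
S* = Q* · H/(H+B) = 936.530 × 15.8/105.4 ≈ 140.391.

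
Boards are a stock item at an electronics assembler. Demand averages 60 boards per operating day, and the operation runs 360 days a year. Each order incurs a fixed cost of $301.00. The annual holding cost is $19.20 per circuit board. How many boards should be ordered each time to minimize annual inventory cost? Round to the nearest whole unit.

Annual demand D = 60 × 360 = 21,600.
EOQ = √(2DS / H) = √(2 × 21,600 × 301 / 19.2).
= √(13,003,200 / 19.2) = √677,250 ≈ 822.952.

Q* ≈ 823 boards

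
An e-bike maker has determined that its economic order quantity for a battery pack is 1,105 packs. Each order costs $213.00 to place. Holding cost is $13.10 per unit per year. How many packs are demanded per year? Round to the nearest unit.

D ≈ 37,548 packs per year

Invert the EOQ relation Q*² = 2DS/H.
From Q* = √(2DS/H): D = Q*²H / (2S) = 1,105² × 13.1 / (2 × 213) = 37547.952.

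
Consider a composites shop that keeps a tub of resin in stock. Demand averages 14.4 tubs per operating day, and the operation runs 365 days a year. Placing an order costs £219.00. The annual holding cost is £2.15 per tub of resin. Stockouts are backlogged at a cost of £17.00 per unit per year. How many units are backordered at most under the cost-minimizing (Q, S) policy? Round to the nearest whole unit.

Annual demand D = 14.4 × 365 = 5,256.
With planned backorders, Q* = √(2DS/H) · √((H+B)/B).
√(2DS/H) = √(2 × 5,256 × 219 / 2.15) = 1034.774.
√((H+B)/B) = √((2.15+17)/17) = 1.0614.
Q* ≈ 1098.261.
S* = Q* · H/(H+B) = 1098.261 × 2.15/19.15 ≈ 123.303.

S* ≈ 123 tubs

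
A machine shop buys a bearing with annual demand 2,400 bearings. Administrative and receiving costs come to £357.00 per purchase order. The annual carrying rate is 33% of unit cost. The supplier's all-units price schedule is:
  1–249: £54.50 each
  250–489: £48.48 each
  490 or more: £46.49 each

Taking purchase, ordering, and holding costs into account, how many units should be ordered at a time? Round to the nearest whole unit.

Q* ≈ 490 bearings

Holding cost per unit per year at price C is H = 0.33·C.
Evaluate total cost at each tier's feasible EOQ or, if the EOQ is below the tier, at the tier's minimum quantity.
Tier 1 (£54.50): EOQ = 308.7 exceeds tier's upper bound 249, so this tier is dominated.
EOQ at £48.48 = 327.3 (feasible in tier 2): TC = 2,400×£48.48 + (2,400/327.3)×357 + (327.3/2)×0.33×£48.48 = £121,587.92.
EOQ at £46.49 = 334.2 < 490, so use break Q=490: TC = 2,400×£46.49 + (2,400/490.0)×357 + (490.0/2)×0.33×£46.49 = £117,083.29.
Lowest total cost is £117,083.29 at Q = 490.0.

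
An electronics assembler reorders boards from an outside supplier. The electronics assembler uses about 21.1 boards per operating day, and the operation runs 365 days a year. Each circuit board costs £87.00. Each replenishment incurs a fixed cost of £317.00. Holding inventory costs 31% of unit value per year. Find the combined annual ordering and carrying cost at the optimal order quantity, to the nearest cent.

Annual demand D = 21.1 × 365 = 7,701.5.
Holding cost H = 0.31 × £87.00 = £26.9700 per unit per year.
EOQ = √(2DS/H) = √(2 × 7,701.5 × 317 / 26.97) ≈ 425.49.
At Q*, ordering cost (D/Q*)S equals holding cost (Q*/2)H, each = √(DSH/2).
Minimum total = √(2DSH) = √(2 × 7,701.5 × 317 × 26.97) ≈ 11475.530.

TC* ≈ £11,475.53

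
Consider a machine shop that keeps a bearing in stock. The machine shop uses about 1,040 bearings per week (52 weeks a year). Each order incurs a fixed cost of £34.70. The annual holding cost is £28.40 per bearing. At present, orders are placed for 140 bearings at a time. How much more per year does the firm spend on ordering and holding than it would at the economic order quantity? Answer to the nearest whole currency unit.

Annual demand D = 1,040 × 52 = 54,080.
EOQ = √(2DS/H) = √(2 × 54,080 × 34.7 / 28.4) ≈ 363.53.
Cost at Q* = (D/Q*)S + (Q*/2)H = √(2DSH) ≈ £10,324.22.
Cost at Q = 140: (54,080/140)×34.7 + (140/2)×28.4 = £13,404.11 + £1,988.00 = £15,392.11.
Excess = £15,392.11 − £10,324.22 = £5,067.89.

Extra cost ≈ £5,068 per year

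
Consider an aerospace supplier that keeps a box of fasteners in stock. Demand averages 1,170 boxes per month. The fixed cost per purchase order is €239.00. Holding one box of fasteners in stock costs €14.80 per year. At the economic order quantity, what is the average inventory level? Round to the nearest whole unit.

Annual demand D = 1,170 × 12 = 14,040.
Q* = √(2DS/H) = √(2 × 14,040 × 239 / 14.8) ≈ 673.39.
Average inventory = Q*/2 ≈ 673.39 / 2 = 336.695.

Average inventory ≈ 337 boxes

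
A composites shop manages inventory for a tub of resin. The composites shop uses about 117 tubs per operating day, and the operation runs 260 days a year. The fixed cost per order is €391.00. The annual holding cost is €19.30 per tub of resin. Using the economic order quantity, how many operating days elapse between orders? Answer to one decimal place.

T ≈ 9.5 days

Annual demand D = 117 × 260 = 30,420.
Q* = √(2DS/H) = √(2 × 30,420 × 391 / 19.3) ≈ 1110.21.
Cycle time = Q*/D × 260 = 1110.21 / 30,420 × 260 ≈ 9.489 days.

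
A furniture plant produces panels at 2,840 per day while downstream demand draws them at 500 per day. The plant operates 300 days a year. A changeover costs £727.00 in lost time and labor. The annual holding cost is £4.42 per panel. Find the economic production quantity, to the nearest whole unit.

Annual demand D = 500 × 300 = 150,000.
Production build-up factor (1 − d/p) = 1 − 500/2,840 = 0.8239.
Q* = √(2DS / (H(1 − d/p))) = √(2 × 150,000 × 727 / (4.42 × 0.8239)).
= √(218,100,000 / 3.6418) ≈ 7738.699.

Q* ≈ 7,739 panels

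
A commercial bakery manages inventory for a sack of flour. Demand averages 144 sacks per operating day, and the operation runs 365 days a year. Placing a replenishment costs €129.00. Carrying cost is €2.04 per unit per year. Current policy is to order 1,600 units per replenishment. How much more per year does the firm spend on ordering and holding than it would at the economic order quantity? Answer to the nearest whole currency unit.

Extra cost ≈ €610 per year

Annual demand D = 144 × 365 = 52,560.
EOQ = √(2DS/H) = √(2 × 52,560 × 129 / 2.04) ≈ 2578.23.
Cost at Q* = (D/Q*)S + (Q*/2)H = √(2DSH) ≈ €5,259.60.
Cost at Q = 1,600: (52,560/1,600)×129 + (1,600/2)×2.04 = €4,237.65 + €1,632.00 = €5,869.65.
Excess = €5,869.65 − €5,259.60 = €610.05.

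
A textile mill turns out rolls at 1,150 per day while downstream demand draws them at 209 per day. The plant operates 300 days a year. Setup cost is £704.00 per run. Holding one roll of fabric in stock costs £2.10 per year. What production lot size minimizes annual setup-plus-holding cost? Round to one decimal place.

Annual demand D = 209 × 300 = 62,700.
Production build-up factor (1 − d/p) = 1 − 209/1,150 = 0.8183.
Q* = √(2DS / (H(1 − d/p))) = √(2 × 62,700 × 704 / (2.1 × 0.8183)).
= √(88,281,600 / 1.7183) ≈ 7167.696.

Q* ≈ 7,167.7 rolls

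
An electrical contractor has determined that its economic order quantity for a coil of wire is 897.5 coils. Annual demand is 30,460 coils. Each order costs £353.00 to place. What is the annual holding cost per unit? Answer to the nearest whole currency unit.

H ≈ £27

The basic EOQ model gives Q* = √(2DS/H); rearrange for the unknown.
From Q* = √(2DS/H): H = 2DS / Q*² = 2 × 30,460 × 353 / 897.5² = 26.6972.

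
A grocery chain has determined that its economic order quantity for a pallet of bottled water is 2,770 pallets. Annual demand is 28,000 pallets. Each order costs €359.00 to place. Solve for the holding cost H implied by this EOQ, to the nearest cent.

The basic EOQ model gives Q* = √(2DS/H); rearrange for the unknown.
From Q* = √(2DS/H): H = 2DS / Q*² = 2 × 28,000 × 359 / 2,770² = 2.6201.

H ≈ €2.62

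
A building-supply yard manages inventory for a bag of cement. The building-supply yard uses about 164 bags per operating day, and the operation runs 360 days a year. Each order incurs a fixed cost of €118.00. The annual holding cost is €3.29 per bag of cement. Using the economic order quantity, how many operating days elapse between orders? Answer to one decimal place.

Annual demand D = 164 × 360 = 59,040.
EOQ = √(2DS/H) = √(2 × 59,040 × 118 / 3.29) ≈ 2057.93.
Cycle time = Q*/D × 360 = 2057.93 / 59,040 × 360 ≈ 12.548 days.

T ≈ 12.5 days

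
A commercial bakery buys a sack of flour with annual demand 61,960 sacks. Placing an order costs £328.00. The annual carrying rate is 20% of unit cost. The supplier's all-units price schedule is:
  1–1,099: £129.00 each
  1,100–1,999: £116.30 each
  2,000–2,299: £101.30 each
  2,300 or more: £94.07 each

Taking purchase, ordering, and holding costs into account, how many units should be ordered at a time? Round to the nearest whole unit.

Holding cost per unit per year at price C is H = 0.20·C.
Candidates are each tier's EOQ (if it falls in that tier) and each price-break quantity.
Tier 1 (£129.00): EOQ = 1255.2 exceeds tier's upper bound 1099, so this tier is dominated.
EOQ at £116.30 = 1321.9 (feasible in tier 2): TC = 61,960×£116.30 + (61,960/1321.9)×328 + (1321.9/2)×0.20×£116.30 = £7,236,695.69.
EOQ at £101.30 = 1416.4 < 2000, so use break Q=2000: TC = 61,960×£101.30 + (61,960/2000.0)×328 + (2000.0/2)×0.20×£101.30 = £6,306,969.44.
EOQ at £94.07 = 1469.8 < 2300, so use break Q=2300: TC = 61,960×£94.07 + (61,960/2300.0)×328 + (2300.0/2)×0.20×£94.07 = £5,859,049.33.
Lowest total cost is £5,859,049.33 at Q = 2300.0.

Q* ≈ 2,300 sacks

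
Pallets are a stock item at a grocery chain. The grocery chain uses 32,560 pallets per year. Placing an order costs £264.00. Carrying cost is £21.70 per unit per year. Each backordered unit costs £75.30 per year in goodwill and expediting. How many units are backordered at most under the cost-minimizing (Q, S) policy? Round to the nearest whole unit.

With planned backorders, Q* = √(2DS/H) · √((H+B)/B).
√(2DS/H) = √(2 × 32,560 × 264 / 21.7) = 890.081.
√((H+B)/B) = √((21.7+75.3)/75.3) = 1.1350.
Q* ≈ 1010.224.
S* = Q* · H/(H+B) = 1010.224 × 21.7/97 ≈ 225.999.

S* ≈ 226 pallets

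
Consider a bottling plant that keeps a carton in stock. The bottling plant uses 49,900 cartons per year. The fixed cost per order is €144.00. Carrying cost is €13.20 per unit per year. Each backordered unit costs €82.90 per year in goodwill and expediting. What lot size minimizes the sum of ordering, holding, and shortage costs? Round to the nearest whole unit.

Q* ≈ 1,123 cartons

With planned backorders, Q* = √(2DS/H) · √((H+B)/B).
√(2DS/H) = √(2 × 49,900 × 144 / 13.2) = 1043.421.
√((H+B)/B) = √((13.2+82.9)/82.9) = 1.0767.
Q* ≈ 1123.425.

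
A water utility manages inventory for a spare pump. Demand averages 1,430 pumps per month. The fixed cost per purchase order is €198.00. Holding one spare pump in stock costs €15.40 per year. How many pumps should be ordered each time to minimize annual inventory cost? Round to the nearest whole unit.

Q* ≈ 664 pumps

Annual demand D = 1,430 × 12 = 17,160.
EOQ = √(2DS / H) = √(2 × 17,160 × 198 / 15.4).
= √(6,795,360 / 15.4) = √441,257.1429 ≈ 664.272.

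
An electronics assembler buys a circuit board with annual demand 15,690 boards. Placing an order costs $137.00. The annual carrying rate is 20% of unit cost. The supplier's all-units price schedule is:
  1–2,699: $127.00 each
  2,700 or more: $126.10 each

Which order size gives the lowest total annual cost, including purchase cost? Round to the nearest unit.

Holding cost per unit per year at price C is H = 0.20·C.
For each price level, check whether its EOQ is feasible; otherwise the best quantity at that price is the breakpoint.
EOQ at $127.00 = 411.4 (feasible in tier 1): TC = 15,690×$127.00 + (15,690/411.4)×137 + (411.4/2)×0.20×$127.00 = $2,003,079.69.
EOQ at $126.10 = 412.9 < 2700, so use break Q=2700: TC = 15,690×$126.10 + (15,690/2700.0)×137 + (2700.0/2)×0.20×$126.10 = $2,013,352.12.
Lowest total cost is $2,003,079.69 at Q = 411.4.

Q* ≈ 411 boards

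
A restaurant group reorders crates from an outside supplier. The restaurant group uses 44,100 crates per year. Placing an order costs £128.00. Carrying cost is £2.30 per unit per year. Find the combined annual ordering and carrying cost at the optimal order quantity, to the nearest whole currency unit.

TC* ≈ £5,096

The optimal lot size = √(2DS/H) = √(2 × 44,100 × 128 / 2.3) ≈ 2215.52.
At the optimum the two cost components are equal, so total cost = 2·(Q*/2)H = Q*·H.
Minimum total = √(2DSH) = √(2 × 44,100 × 128 × 2.3) ≈ 5095.692.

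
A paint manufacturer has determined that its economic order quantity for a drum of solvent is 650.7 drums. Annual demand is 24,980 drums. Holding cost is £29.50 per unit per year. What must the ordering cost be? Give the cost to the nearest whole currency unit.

S ≈ £250

Squaring Q* = √(2DS/H) gives Q*² = 2DS/H.
From Q* = √(2DS/H): S = Q*²H / (2D) = 650.7² × 29.5 / (2 × 24,980) = 250.0122.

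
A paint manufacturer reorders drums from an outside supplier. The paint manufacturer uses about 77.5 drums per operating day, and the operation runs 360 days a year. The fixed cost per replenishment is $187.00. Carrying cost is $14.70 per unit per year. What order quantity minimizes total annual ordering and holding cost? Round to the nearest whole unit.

Q* ≈ 843 drums

Annual demand D = 77.5 × 360 = 27,900.
EOQ = √(2DS / H) = √(2 × 27,900 × 187 / 14.7).
= √(10,434,600 / 14.7) = √709,836.7347 ≈ 842.518.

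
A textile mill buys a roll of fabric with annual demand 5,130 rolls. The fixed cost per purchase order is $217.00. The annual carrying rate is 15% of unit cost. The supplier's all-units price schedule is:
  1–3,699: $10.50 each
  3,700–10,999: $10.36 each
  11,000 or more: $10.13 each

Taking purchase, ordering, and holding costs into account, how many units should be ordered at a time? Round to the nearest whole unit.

Q* ≈ 1,189 rolls

Holding cost per unit per year at price C is H = 0.15·C.
Candidates are each tier's EOQ (if it falls in that tier) and each price-break quantity.
EOQ at $10.50 = 1188.9 (feasible in tier 1): TC = 5,130×$10.50 + (5,130/1188.9)×217 + (1188.9/2)×0.15×$10.50 = $55,737.59.
EOQ at $10.36 = 1197.0 < 3700, so use break Q=3700: TC = 5,130×$10.36 + (5,130/3700.0)×217 + (3700.0/2)×0.15×$10.36 = $56,322.57.
EOQ at $10.13 = 1210.5 < 11000, so use break Q=11000: TC = 5,130×$10.13 + (5,130/11000.0)×217 + (11000.0/2)×0.15×$10.13 = $60,425.35.
Lowest total cost is $55,737.59 at Q = 1188.9.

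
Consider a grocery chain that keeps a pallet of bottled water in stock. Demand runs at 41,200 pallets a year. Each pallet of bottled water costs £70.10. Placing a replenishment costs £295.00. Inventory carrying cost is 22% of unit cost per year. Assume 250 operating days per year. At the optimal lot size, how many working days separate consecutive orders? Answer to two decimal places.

T ≈ 7.62 days

Holding cost H = 0.22 × £70.10 = £15.4220 per unit per year.
The optimal lot size = √(2DS/H) = √(2 × 41,200 × 295 / 15.422) ≈ 1255.46.
Cycle time = Q*/D × 250 = 1255.46 / 41,200 × 250 ≈ 7.618 days.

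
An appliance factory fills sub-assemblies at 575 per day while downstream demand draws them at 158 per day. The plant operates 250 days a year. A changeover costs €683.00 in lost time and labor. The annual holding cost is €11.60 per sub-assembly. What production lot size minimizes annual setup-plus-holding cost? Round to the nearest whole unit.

Annual demand D = 158 × 250 = 39,500.
Production build-up factor (1 − d/p) = 1 − 158/575 = 0.7252.
Q* = √(2DS / (H(1 − d/p))) = √(2 × 39,500 × 683 / (11.6 × 0.7252)).
= √(53,957,000 / 8.4125) ≈ 2532.566.

Q* ≈ 2,533 sub-assemblies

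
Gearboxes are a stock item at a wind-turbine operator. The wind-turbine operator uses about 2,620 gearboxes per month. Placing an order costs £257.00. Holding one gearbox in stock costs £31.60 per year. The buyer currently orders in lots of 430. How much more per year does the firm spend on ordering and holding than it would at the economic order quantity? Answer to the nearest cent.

Annual demand D = 2,620 × 12 = 31,440.
EOQ = √(2DS/H) = √(2 × 31,440 × 257 / 31.6) ≈ 715.12.
Cost at Q* = (D/Q*)S + (Q*/2)H = √(2DSH) ≈ £22,597.81.
Cost at Q = 430: (31,440/430)×257 + (430/2)×31.6 = £18,790.88 + £6,794.00 = £25,584.88.
Excess = £25,584.88 − £22,597.81 = £2,987.07.

Extra cost ≈ £2,987.07 per year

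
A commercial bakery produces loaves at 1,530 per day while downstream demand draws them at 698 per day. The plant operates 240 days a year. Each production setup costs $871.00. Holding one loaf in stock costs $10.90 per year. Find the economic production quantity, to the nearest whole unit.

Annual demand D = 698 × 240 = 167,520.
Production build-up factor (1 − d/p) = 1 − 698/1,530 = 0.5438.
Q* = √(2DS / (H(1 − d/p))) = √(2 × 167,520 × 871 / (10.9 × 0.5438)).
= √(291,819,840 / 5.9273) ≈ 7016.624.

Q* ≈ 7,017 loaves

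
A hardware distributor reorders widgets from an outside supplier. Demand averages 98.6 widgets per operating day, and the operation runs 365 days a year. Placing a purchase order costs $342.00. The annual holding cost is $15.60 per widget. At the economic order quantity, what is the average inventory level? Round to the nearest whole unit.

Annual demand D = 98.6 × 365 = 35,989.
The optimal lot size = √(2DS/H) = √(2 × 35,989 × 342 / 15.6) ≈ 1256.18.
Average inventory = Q*/2 ≈ 1256.18 / 2 = 628.088.

Average inventory ≈ 628 widgets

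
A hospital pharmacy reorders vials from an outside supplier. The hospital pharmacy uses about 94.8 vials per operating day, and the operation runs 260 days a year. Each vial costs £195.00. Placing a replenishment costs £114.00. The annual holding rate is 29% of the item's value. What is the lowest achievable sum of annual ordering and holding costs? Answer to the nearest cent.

Annual demand D = 94.8 × 260 = 24,648.
Holding cost H = 0.29 × £195.00 = £56.5500 per unit per year.
Q* = √(2DS/H) = √(2 × 24,648 × 114 / 56.55) ≈ 315.24.
At Q*, ordering cost (D/Q*)S equals holding cost (Q*/2)H, each = √(DSH/2).
Minimum total = √(2DSH) = √(2 × 24,648 × 114 × 56.55) ≈ 17826.848.

TC* ≈ £17,826.85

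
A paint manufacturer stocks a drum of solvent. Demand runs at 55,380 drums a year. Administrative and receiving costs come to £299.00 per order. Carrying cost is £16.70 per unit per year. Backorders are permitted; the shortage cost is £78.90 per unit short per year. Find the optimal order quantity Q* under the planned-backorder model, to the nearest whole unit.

With planned backorders, Q* = √(2DS/H) · √((H+B)/B).
√(2DS/H) = √(2 × 55,380 × 299 / 16.7) = 1408.215.
√((H+B)/B) = √((16.7+78.9)/78.9) = 1.1008.
Q* ≈ 1550.098.

Q* ≈ 1,550 drums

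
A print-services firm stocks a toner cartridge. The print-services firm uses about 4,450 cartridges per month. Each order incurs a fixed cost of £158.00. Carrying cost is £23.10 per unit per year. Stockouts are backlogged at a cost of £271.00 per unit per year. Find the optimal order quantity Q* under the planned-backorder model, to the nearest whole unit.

Q* ≈ 890 cartridges

Annual demand D = 4,450 × 12 = 53,400.
With planned backorders, Q* = √(2DS/H) · √((H+B)/B).
√(2DS/H) = √(2 × 53,400 × 158 / 23.1) = 854.689.
√((H+B)/B) = √((23.1+271)/271) = 1.0417.
Q* ≈ 890.371.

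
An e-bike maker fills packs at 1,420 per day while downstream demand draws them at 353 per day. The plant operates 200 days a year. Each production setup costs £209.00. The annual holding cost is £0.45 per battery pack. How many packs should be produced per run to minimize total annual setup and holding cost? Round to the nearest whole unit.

Q* ≈ 9,342 packs

Annual demand D = 353 × 200 = 70,600.
Production build-up factor (1 − d/p) = 1 − 353/1,420 = 0.7514.
Q* = √(2DS / (H(1 − d/p))) = √(2 × 70,600 × 209 / (0.45 × 0.7514)).
= √(29,510,800 / 0.3381) ≈ 9342.136.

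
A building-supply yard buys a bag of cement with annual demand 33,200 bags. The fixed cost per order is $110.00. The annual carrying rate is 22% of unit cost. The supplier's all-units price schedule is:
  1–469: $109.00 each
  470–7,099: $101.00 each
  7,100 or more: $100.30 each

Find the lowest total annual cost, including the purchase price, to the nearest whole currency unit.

TC* ≈ $3,365,940

Holding cost per unit per year at price C is H = 0.22·C.
Evaluate total cost at each tier's feasible EOQ or, if the EOQ is below the tier, at the tier's minimum quantity.
Tier 1 ($109.00): EOQ = 551.9 exceeds tier's upper bound 469, so this tier is dominated.
EOQ at $101.00 = 573.3 (feasible in tier 2): TC = 33,200×$101.00 + (33,200/573.3)×110 + (573.3/2)×0.22×$101.00 = $3,365,939.50.
EOQ at $100.30 = 575.3 < 7100, so use break Q=7100: TC = 33,200×$100.30 + (33,200/7100.0)×110 + (7100.0/2)×0.22×$100.30 = $3,408,808.67.
Lowest total cost among the candidates is at Q = 573.3.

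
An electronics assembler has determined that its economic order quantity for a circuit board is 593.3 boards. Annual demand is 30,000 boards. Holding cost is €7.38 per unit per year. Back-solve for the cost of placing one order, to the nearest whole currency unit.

The basic EOQ model gives Q* = √(2DS/H); rearrange for the unknown.
From Q* = √(2DS/H): S = Q*²H / (2D) = 593.3² × 7.38 / (2 × 30,000) = 43.2966.

S ≈ €43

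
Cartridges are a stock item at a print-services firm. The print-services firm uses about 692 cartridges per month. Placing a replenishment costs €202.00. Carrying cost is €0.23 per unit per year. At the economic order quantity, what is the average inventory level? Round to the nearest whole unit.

Annual demand D = 692 × 12 = 8,304.
Q* = √(2DS/H) = √(2 × 8,304 × 202 / 0.23) ≈ 3819.18.
Average inventory = Q*/2 ≈ 3819.18 / 2 = 1909.591.

Average inventory ≈ 1,910 cartridges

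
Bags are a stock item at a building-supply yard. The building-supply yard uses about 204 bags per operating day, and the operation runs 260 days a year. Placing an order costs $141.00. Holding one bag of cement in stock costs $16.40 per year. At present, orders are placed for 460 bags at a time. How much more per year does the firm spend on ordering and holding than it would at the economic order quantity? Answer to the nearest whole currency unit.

Extra cost ≈ $4,368 per year

Annual demand D = 204 × 260 = 53,040.
EOQ = √(2DS/H) = √(2 × 53,040 × 141 / 16.4) ≈ 955.00.
Cost at Q* = (D/Q*)S + (Q*/2)H = √(2DSH) ≈ $15,662.04.
Cost at Q = 460: (53,040/460)×141 + (460/2)×16.4 = $16,257.91 + $3,772.00 = $20,029.91.
Excess = $20,029.91 − $15,662.04 = $4,367.88.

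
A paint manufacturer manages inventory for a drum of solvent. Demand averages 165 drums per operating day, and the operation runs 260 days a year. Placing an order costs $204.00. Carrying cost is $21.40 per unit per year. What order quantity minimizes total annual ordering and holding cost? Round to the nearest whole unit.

Q* ≈ 904 drums

Annual demand D = 165 × 260 = 42,900.
EOQ = √(2DS / H) = √(2 × 42,900 × 204 / 21.4).
= √(17,503,200 / 21.4) = √817,906.5421 ≈ 904.382.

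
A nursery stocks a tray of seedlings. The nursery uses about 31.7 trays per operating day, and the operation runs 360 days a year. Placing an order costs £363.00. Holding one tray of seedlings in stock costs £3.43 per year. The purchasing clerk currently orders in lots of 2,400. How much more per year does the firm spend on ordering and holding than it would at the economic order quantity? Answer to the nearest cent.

Annual demand D = 31.7 × 360 = 11,412.
EOQ = √(2DS/H) = √(2 × 11,412 × 363 / 3.43) ≈ 1554.18.
Cost at Q* = (D/Q*)S + (Q*/2)H = √(2DSH) ≈ £5,330.85.
Cost at Q = 2,400: (11,412/2,400)×363 + (2,400/2)×3.43 = £1,726.07 + £4,116.00 = £5,842.07.
Excess = £5,842.07 − £5,330.85 = £511.22.

Extra cost ≈ £511.22 per year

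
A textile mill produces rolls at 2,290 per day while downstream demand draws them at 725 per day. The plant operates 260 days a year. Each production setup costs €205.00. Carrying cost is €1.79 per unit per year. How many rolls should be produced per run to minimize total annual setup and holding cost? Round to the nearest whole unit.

Annual demand D = 725 × 260 = 188,500.
Production build-up factor (1 − d/p) = 1 − 725/2,290 = 0.6834.
Q* = √(2DS / (H(1 − d/p))) = √(2 × 188,500 × 205 / (1.79 × 0.6834)).
= √(77,285,000 / 1.2233) ≈ 7948.436.

Q* ≈ 7,948 rolls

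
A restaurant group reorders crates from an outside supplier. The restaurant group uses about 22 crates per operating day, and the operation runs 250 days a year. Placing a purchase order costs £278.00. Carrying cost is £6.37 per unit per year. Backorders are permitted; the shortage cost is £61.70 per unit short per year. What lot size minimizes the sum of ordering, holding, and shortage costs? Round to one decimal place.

Annual demand D = 22 × 250 = 5,500.
With planned backorders, Q* = √(2DS/H) · √((H+B)/B).
√(2DS/H) = √(2 × 5,500 × 278 / 6.37) = 692.866.
√((H+B)/B) = √((6.37+61.7)/61.7) = 1.0504.
Q* ≈ 727.754.

Q* ≈ 727.8 crates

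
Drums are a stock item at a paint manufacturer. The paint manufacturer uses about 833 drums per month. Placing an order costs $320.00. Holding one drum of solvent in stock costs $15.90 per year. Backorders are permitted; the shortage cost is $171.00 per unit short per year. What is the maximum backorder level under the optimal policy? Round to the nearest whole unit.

S* ≈ 56 drums

Annual demand D = 833 × 12 = 9,996.
With planned backorders, Q* = √(2DS/H) · √((H+B)/B).
√(2DS/H) = √(2 × 9,996 × 320 / 15.9) = 634.314.
√((H+B)/B) = √((15.9+171)/171) = 1.0455.
Q* ≈ 663.149.
S* = Q* · H/(H+B) = 663.149 × 15.9/186.9 ≈ 56.416.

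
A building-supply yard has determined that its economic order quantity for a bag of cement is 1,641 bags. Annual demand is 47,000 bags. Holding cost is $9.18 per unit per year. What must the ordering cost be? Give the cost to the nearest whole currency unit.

The basic EOQ model gives Q* = √(2DS/H); rearrange for the unknown.
From Q* = √(2DS/H): S = Q*²H / (2D) = 1,641² × 9.18 / (2 × 47,000) = 262.9856.

S ≈ $263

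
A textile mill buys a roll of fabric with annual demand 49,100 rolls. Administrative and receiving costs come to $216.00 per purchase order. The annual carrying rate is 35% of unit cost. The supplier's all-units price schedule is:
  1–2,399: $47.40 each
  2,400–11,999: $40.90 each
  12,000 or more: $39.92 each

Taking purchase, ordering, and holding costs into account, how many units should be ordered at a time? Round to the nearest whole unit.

Q* ≈ 2,400 rolls

Holding cost per unit per year at price C is H = 0.35·C.
For each price level, check whether its EOQ is feasible; otherwise the best quantity at that price is the breakpoint.
EOQ at $47.40 = 1130.7 (feasible in tier 1): TC = 49,100×$47.40 + (49,100/1130.7)×216 + (1130.7/2)×0.35×$47.40 = $2,346,098.83.
EOQ at $40.90 = 1217.3 < 2400, so use break Q=2400: TC = 49,100×$40.90 + (49,100/2400.0)×216 + (2400.0/2)×0.35×$40.90 = $2,029,787.00.
EOQ at $39.92 = 1232.1 < 12000, so use break Q=12000: TC = 49,100×$39.92 + (49,100/12000.0)×216 + (12000.0/2)×0.35×$39.92 = $2,044,787.80.
Lowest total cost is $2,029,787.00 at Q = 2400.0.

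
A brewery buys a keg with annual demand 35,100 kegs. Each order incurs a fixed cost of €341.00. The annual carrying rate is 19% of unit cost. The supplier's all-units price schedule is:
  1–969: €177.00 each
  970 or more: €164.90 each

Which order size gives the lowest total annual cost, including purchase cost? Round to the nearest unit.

Holding cost per unit per year at price C is H = 0.19·C.
Candidates are each tier's EOQ (if it falls in that tier) and each price-break quantity.
EOQ at €177.00 = 843.7 (feasible in tier 1): TC = 35,100×€177.00 + (35,100/843.7)×341 + (843.7/2)×0.19×€177.00 = €6,241,073.26.
EOQ at €164.90 = 874.1 < 970, so use break Q=970: TC = 35,100×€164.90 + (35,100/970.0)×341 + (970.0/2)×0.19×€164.90 = €5,815,524.81.
Lowest total cost is €5,815,524.81 at Q = 970.0.

Q* ≈ 970 kegs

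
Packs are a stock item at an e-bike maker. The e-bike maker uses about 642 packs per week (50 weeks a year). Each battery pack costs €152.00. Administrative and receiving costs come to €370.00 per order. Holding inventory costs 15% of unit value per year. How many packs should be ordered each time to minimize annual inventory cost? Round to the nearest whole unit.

Annual demand D = 642 × 50 = 32,100.
Holding cost H = 0.15 × €152.00 = €22.8000 per unit per year.
EOQ = √(2DS / H) = √(2 × 32,100 × 370 / 22.8).
= √(23,754,000 / 22.8) = √1,041,842.1053 ≈ 1020.707.

Q* ≈ 1,021 packs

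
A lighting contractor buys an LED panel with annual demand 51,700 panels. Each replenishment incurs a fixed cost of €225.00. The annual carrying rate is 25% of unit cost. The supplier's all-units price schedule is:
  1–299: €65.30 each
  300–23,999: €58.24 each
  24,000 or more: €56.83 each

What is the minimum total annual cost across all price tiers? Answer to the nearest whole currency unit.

TC* ≈ €3,029,413

Holding cost per unit per year at price C is H = 0.25·C.
Evaluate total cost at each tier's feasible EOQ or, if the EOQ is below the tier, at the tier's minimum quantity.
Tier 1 (€65.30): EOQ = 1193.8 exceeds tier's upper bound 299, so this tier is dominated.
EOQ at €58.24 = 1264.1 (feasible in tier 2): TC = 51,700×€58.24 + (51,700/1264.1)×225 + (1264.1/2)×0.25×€58.24 = €3,029,412.85.
EOQ at €56.83 = 1279.7 < 24000, so use break Q=24000: TC = 51,700×€56.83 + (51,700/24000.0)×225 + (24000.0/2)×0.25×€56.83 = €3,109,085.69.
Lowest total cost among the candidates is at Q = 1264.1.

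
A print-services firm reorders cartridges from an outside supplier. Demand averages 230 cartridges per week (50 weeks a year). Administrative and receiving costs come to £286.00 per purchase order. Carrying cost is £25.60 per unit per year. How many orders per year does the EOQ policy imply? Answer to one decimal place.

Annual demand D = 230 × 50 = 11,500.
The optimal lot size = √(2DS/H) = √(2 × 11,500 × 286 / 25.6) ≈ 506.91.
Orders per year = D / Q* = 11,500 / 506.91 ≈ 22.687.

N ≈ 22.7 orders per year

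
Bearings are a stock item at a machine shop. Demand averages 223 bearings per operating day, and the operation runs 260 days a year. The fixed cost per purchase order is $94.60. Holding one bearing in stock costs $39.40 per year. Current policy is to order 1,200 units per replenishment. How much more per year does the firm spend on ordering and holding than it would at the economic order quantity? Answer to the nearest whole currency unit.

Annual demand D = 223 × 260 = 57,980.
EOQ = √(2DS/H) = √(2 × 57,980 × 94.6 / 39.4) ≈ 527.66.
Cost at Q* = (D/Q*)S + (Q*/2)H = √(2DSH) ≈ $20,789.68.
Cost at Q = 1,200: (57,980/1,200)×94.6 + (1,200/2)×39.4 = $4,570.76 + $23,640.00 = $28,210.76.
Excess = $28,210.76 − $20,789.68 = $7,421.08.

Extra cost ≈ $7,421 per year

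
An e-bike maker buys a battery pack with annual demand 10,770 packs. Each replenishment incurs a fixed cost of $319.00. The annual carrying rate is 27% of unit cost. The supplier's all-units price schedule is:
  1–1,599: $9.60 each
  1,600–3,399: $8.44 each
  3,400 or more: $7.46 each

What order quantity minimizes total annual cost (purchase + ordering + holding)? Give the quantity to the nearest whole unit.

Q* ≈ 3,400 packs

Holding cost per unit per year at price C is H = 0.27·C.
Candidates are each tier's EOQ (if it falls in that tier) and each price-break quantity.
Tier 1 ($9.60): EOQ = 1628.2 exceeds tier's upper bound 1599, so this tier is dominated.
EOQ at $8.44 = 1736.5 (feasible in tier 2): TC = 10,770×$8.44 + (10,770/1736.5)×319 + (1736.5/2)×0.27×$8.44 = $94,855.85.
EOQ at $7.46 = 1847.0 < 3400, so use break Q=3400: TC = 10,770×$7.46 + (10,770/3400.0)×319 + (3400.0/2)×0.27×$7.46 = $84,778.82.
Lowest total cost is $84,778.82 at Q = 3400.0.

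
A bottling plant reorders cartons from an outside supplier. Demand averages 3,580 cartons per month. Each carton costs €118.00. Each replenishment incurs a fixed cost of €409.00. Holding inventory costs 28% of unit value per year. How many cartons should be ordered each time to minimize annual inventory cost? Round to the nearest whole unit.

Q* ≈ 1,031 cartons

Annual demand D = 3,580 × 12 = 42,960.
Holding cost H = 0.28 × €118.00 = €33.0400 per unit per year.
EOQ = √(2DS / H) = √(2 × 42,960 × 409 / 33.04).
= √(35,141,280 / 33.04) = √1,063,598.063 ≈ 1031.309.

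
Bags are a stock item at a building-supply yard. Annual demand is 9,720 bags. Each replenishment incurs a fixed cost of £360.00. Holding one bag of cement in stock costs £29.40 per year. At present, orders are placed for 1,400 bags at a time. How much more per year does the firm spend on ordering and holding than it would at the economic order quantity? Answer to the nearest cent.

EOQ = √(2DS/H) = √(2 × 9,720 × 360 / 29.4) ≈ 487.89.
Cost at Q* = (D/Q*)S + (Q*/2)H = √(2DSH) ≈ £14,344.09.
Cost at Q = 1,400: (9,720/1,400)×360 + (1,400/2)×29.4 = £2,499.43 + £20,580.00 = £23,079.43.
Excess = £23,079.43 − £14,344.09 = £8,735.34.

Extra cost ≈ £8,735.34 per year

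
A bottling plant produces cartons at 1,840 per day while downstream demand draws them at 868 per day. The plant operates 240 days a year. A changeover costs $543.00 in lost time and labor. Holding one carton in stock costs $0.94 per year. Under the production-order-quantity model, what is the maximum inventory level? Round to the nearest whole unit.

Annual demand D = 868 × 240 = 208,320.
Production build-up factor (1 − d/p) = 1 − 868/1,840 = 0.5283.
Q* = √(2DS / (H(1 − d/p))) = √(2 × 208,320 × 543 / (0.94 × 0.5283)).
= √(226,235,520 / 0.4966) ≈ 21344.808.
Maximum inventory = Q*(1 − d/p) = 21344.808 × 0.5283 ≈ 11275.627.

I_max ≈ 11,276 cartons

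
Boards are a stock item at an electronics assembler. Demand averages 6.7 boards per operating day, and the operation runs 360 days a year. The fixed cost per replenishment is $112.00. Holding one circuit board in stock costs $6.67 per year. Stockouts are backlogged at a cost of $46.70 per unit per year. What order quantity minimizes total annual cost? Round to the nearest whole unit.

Annual demand D = 6.7 × 360 = 2,412.
With planned backorders, Q* = √(2DS/H) · √((H+B)/B).
√(2DS/H) = √(2 × 2,412 × 112 / 6.67) = 284.610.
√((H+B)/B) = √((6.67+46.7)/46.7) = 1.0690.
Q* ≈ 304.257.

Q* ≈ 304 boards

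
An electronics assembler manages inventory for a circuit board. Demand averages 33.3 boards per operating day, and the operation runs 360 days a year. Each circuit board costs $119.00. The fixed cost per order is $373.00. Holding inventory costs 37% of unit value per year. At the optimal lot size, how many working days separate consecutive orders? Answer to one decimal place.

Annual demand D = 33.3 × 360 = 11,988.
Holding cost H = 0.37 × $119.00 = $44.0300 per unit per year.
EOQ = √(2DS/H) = √(2 × 11,988 × 373 / 44.03) ≈ 450.68.
Cycle time = Q*/D × 360 = 450.68 / 11,988 × 360 ≈ 13.534 days.

T ≈ 13.5 days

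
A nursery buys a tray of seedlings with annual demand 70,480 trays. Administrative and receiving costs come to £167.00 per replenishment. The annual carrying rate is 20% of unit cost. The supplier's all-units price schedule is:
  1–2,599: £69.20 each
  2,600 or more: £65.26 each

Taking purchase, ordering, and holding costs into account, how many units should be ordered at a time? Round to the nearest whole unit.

Holding cost per unit per year at price C is H = 0.20·C.
Evaluate total cost at each tier's feasible EOQ or, if the EOQ is below the tier, at the tier's minimum quantity.
EOQ at £69.20 = 1304.2 (feasible in tier 1): TC = 70,480×£69.20 + (70,480/1304.2)×167 + (1304.2/2)×0.20×£69.20 = £4,895,265.88.
EOQ at £65.26 = 1343.0 < 2600, so use break Q=2600: TC = 70,480×£65.26 + (70,480/2600.0)×167 + (2600.0/2)×0.20×£65.26 = £4,621,019.38.
Lowest total cost is £4,621,019.38 at Q = 2600.0.

Q* ≈ 2,600 trays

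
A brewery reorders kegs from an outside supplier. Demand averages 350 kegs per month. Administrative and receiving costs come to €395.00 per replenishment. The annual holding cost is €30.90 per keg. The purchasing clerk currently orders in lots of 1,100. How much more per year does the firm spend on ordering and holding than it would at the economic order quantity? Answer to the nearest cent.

Annual demand D = 350 × 12 = 4,200.
EOQ = √(2DS/H) = √(2 × 4,200 × 395 / 30.9) ≈ 327.69.
Cost at Q* = (D/Q*)S + (Q*/2)H = √(2DSH) ≈ €10,125.52.
Cost at Q = 1,100: (4,200/1,100)×395 + (1,100/2)×30.9 = €1,508.18 + €16,995.00 = €18,503.18.
Excess = €18,503.18 − €10,125.52 = €8,377.66.

Extra cost ≈ €8,377.66 per year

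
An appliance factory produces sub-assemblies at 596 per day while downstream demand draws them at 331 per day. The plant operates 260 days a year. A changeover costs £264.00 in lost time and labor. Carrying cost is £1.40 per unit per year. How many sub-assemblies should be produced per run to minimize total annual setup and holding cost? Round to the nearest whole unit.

Annual demand D = 331 × 260 = 86,060.
Production build-up factor (1 − d/p) = 1 − 331/596 = 0.4446.
Q* = √(2DS / (H(1 − d/p))) = √(2 × 86,060 × 264 / (1.4 × 0.4446)).
= √(45,439,680 / 0.6225) ≈ 8543.854.

Q* ≈ 8,544 sub-assemblies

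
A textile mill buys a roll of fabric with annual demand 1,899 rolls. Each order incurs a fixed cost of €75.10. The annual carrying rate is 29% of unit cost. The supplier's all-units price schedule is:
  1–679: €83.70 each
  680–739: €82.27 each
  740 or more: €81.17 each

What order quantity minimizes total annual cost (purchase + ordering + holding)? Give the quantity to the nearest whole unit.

Q* ≈ 108 rolls

Holding cost per unit per year at price C is H = 0.29·C.
Evaluate total cost at each tier's feasible EOQ or, if the EOQ is below the tier, at the tier's minimum quantity.
EOQ at €83.70 = 108.4 (feasible in tier 1): TC = 1,899×€83.70 + (1,899/108.4)×75.1 + (108.4/2)×0.29×€83.70 = €161,577.53.
EOQ at €82.27 = 109.3 < 680, so use break Q=680: TC = 1,899×€82.27 + (1,899/680.0)×75.1 + (680.0/2)×0.29×€82.27 = €164,552.28.
EOQ at €81.17 = 110.1 < 740, so use break Q=740: TC = 1,899×€81.17 + (1,899/740.0)×75.1 + (740.0/2)×0.29×€81.17 = €163,044.09.
Lowest total cost is €161,577.53 at Q = 108.4.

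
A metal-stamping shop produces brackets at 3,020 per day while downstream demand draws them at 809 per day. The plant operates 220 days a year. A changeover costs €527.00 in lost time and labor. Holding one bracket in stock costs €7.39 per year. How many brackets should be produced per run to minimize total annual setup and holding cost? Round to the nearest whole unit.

Q* ≈ 5,888 brackets

Annual demand D = 809 × 220 = 177,980.
Production build-up factor (1 − d/p) = 1 − 809/3,020 = 0.7321.
Q* = √(2DS / (H(1 − d/p))) = √(2 × 177,980 × 527 / (7.39 × 0.7321)).
= √(187,590,920 / 5.4104) ≈ 5888.339.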